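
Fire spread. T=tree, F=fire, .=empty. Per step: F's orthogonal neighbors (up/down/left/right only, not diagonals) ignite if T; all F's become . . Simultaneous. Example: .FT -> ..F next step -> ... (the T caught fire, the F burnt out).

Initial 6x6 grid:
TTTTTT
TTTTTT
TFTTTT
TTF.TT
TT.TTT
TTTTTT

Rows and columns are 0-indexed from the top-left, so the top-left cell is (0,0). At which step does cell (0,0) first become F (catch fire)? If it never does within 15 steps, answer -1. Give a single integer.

Step 1: cell (0,0)='T' (+4 fires, +2 burnt)
Step 2: cell (0,0)='T' (+6 fires, +4 burnt)
Step 3: cell (0,0)='F' (+6 fires, +6 burnt)
  -> target ignites at step 3
Step 4: cell (0,0)='.' (+6 fires, +6 burnt)
Step 5: cell (0,0)='.' (+5 fires, +6 burnt)
Step 6: cell (0,0)='.' (+4 fires, +5 burnt)
Step 7: cell (0,0)='.' (+1 fires, +4 burnt)
Step 8: cell (0,0)='.' (+0 fires, +1 burnt)
  fire out at step 8

3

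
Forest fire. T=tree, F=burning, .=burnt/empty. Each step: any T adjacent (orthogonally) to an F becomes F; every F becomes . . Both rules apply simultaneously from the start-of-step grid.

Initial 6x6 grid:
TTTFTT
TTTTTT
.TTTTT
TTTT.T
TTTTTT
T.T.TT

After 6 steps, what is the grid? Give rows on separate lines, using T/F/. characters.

Step 1: 3 trees catch fire, 1 burn out
  TTF.FT
  TTTFTT
  .TTTTT
  TTTT.T
  TTTTTT
  T.T.TT
Step 2: 5 trees catch fire, 3 burn out
  TF...F
  TTF.FT
  .TTFTT
  TTTT.T
  TTTTTT
  T.T.TT
Step 3: 6 trees catch fire, 5 burn out
  F.....
  TF...F
  .TF.FT
  TTTF.T
  TTTTTT
  T.T.TT
Step 4: 5 trees catch fire, 6 burn out
  ......
  F.....
  .F...F
  TTF..T
  TTTFTT
  T.T.TT
Step 5: 4 trees catch fire, 5 burn out
  ......
  ......
  ......
  TF...F
  TTF.FT
  T.T.TT
Step 6: 5 trees catch fire, 4 burn out
  ......
  ......
  ......
  F.....
  TF...F
  T.F.FT

......
......
......
F.....
TF...F
T.F.FT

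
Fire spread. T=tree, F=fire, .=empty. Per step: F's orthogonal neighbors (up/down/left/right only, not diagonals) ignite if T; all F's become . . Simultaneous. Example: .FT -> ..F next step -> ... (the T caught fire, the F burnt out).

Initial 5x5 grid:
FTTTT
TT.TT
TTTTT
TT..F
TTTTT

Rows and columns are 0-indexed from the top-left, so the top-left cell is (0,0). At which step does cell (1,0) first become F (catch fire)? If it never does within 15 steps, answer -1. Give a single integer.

Step 1: cell (1,0)='F' (+4 fires, +2 burnt)
  -> target ignites at step 1
Step 2: cell (1,0)='.' (+6 fires, +4 burnt)
Step 3: cell (1,0)='.' (+7 fires, +6 burnt)
Step 4: cell (1,0)='.' (+3 fires, +7 burnt)
Step 5: cell (1,0)='.' (+0 fires, +3 burnt)
  fire out at step 5

1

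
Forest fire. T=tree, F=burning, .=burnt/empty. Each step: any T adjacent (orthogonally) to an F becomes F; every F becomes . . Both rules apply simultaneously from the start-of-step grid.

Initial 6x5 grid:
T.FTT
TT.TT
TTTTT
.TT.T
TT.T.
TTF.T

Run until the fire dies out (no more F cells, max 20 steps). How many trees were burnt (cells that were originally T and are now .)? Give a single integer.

Step 1: +2 fires, +2 burnt (F count now 2)
Step 2: +4 fires, +2 burnt (F count now 4)
Step 3: +4 fires, +4 burnt (F count now 4)
Step 4: +4 fires, +4 burnt (F count now 4)
Step 5: +3 fires, +4 burnt (F count now 3)
Step 6: +1 fires, +3 burnt (F count now 1)
Step 7: +1 fires, +1 burnt (F count now 1)
Step 8: +0 fires, +1 burnt (F count now 0)
Fire out after step 8
Initially T: 21, now '.': 28
Total burnt (originally-T cells now '.'): 19

Answer: 19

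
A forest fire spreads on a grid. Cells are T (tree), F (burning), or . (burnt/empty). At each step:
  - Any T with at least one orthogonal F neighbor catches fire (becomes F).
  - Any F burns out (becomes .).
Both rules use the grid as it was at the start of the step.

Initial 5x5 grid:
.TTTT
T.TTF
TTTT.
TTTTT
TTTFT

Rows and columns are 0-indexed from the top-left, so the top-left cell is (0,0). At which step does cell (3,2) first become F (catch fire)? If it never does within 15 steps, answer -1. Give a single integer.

Step 1: cell (3,2)='T' (+5 fires, +2 burnt)
Step 2: cell (3,2)='F' (+6 fires, +5 burnt)
  -> target ignites at step 2
Step 3: cell (3,2)='.' (+4 fires, +6 burnt)
Step 4: cell (3,2)='.' (+3 fires, +4 burnt)
Step 5: cell (3,2)='.' (+1 fires, +3 burnt)
Step 6: cell (3,2)='.' (+1 fires, +1 burnt)
Step 7: cell (3,2)='.' (+0 fires, +1 burnt)
  fire out at step 7

2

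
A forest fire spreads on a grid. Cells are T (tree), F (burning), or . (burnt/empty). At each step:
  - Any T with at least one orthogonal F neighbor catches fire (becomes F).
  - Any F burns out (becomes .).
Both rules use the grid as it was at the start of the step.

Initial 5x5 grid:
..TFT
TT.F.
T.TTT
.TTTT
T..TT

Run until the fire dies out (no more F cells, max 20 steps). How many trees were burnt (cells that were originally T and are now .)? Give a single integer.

Answer: 11

Derivation:
Step 1: +3 fires, +2 burnt (F count now 3)
Step 2: +3 fires, +3 burnt (F count now 3)
Step 3: +3 fires, +3 burnt (F count now 3)
Step 4: +2 fires, +3 burnt (F count now 2)
Step 5: +0 fires, +2 burnt (F count now 0)
Fire out after step 5
Initially T: 15, now '.': 21
Total burnt (originally-T cells now '.'): 11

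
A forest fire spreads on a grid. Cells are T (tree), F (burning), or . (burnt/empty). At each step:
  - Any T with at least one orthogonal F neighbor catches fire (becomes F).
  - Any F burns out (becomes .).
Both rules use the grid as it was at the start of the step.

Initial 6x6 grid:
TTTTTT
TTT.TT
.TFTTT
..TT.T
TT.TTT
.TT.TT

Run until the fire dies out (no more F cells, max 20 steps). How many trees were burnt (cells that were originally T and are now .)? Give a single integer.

Step 1: +4 fires, +1 burnt (F count now 4)
Step 2: +4 fires, +4 burnt (F count now 4)
Step 3: +6 fires, +4 burnt (F count now 6)
Step 4: +5 fires, +6 burnt (F count now 5)
Step 5: +3 fires, +5 burnt (F count now 3)
Step 6: +1 fires, +3 burnt (F count now 1)
Step 7: +0 fires, +1 burnt (F count now 0)
Fire out after step 7
Initially T: 27, now '.': 32
Total burnt (originally-T cells now '.'): 23

Answer: 23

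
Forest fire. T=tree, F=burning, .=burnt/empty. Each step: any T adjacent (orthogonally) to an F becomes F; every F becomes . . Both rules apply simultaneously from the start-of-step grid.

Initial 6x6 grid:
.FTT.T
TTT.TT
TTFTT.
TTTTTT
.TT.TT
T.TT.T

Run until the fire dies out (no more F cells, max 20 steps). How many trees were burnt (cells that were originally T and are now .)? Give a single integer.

Answer: 25

Derivation:
Step 1: +6 fires, +2 burnt (F count now 6)
Step 2: +7 fires, +6 burnt (F count now 7)
Step 3: +5 fires, +7 burnt (F count now 5)
Step 4: +4 fires, +5 burnt (F count now 4)
Step 5: +2 fires, +4 burnt (F count now 2)
Step 6: +1 fires, +2 burnt (F count now 1)
Step 7: +0 fires, +1 burnt (F count now 0)
Fire out after step 7
Initially T: 26, now '.': 35
Total burnt (originally-T cells now '.'): 25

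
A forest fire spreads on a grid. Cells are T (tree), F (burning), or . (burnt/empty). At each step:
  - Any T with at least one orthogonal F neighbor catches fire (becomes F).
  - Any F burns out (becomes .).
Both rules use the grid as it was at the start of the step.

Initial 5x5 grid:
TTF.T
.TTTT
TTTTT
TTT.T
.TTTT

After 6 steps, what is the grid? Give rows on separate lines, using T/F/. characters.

Step 1: 2 trees catch fire, 1 burn out
  TF..T
  .TFTT
  TTTTT
  TTT.T
  .TTTT
Step 2: 4 trees catch fire, 2 burn out
  F...T
  .F.FT
  TTFTT
  TTT.T
  .TTTT
Step 3: 4 trees catch fire, 4 burn out
  ....T
  ....F
  TF.FT
  TTF.T
  .TTTT
Step 4: 5 trees catch fire, 4 burn out
  ....F
  .....
  F...F
  TF..T
  .TFTT
Step 5: 4 trees catch fire, 5 burn out
  .....
  .....
  .....
  F...F
  .F.FT
Step 6: 1 trees catch fire, 4 burn out
  .....
  .....
  .....
  .....
  ....F

.....
.....
.....
.....
....F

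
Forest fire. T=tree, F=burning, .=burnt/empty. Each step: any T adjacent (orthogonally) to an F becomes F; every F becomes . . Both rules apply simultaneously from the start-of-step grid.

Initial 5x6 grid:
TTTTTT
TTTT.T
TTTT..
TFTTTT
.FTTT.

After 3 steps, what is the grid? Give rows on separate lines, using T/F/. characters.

Step 1: 4 trees catch fire, 2 burn out
  TTTTTT
  TTTT.T
  TFTT..
  F.FTTT
  ..FTT.
Step 2: 5 trees catch fire, 4 burn out
  TTTTTT
  TFTT.T
  F.FT..
  ...FTT
  ...FT.
Step 3: 6 trees catch fire, 5 burn out
  TFTTTT
  F.FT.T
  ...F..
  ....FT
  ....F.

TFTTTT
F.FT.T
...F..
....FT
....F.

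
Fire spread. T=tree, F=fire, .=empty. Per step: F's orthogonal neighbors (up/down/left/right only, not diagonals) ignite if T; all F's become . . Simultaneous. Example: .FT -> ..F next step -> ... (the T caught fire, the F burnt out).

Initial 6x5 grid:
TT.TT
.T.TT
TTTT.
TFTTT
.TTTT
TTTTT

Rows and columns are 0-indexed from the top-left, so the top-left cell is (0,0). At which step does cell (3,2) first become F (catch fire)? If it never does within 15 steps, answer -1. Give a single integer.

Step 1: cell (3,2)='F' (+4 fires, +1 burnt)
  -> target ignites at step 1
Step 2: cell (3,2)='.' (+6 fires, +4 burnt)
Step 3: cell (3,2)='.' (+6 fires, +6 burnt)
Step 4: cell (3,2)='.' (+4 fires, +6 burnt)
Step 5: cell (3,2)='.' (+3 fires, +4 burnt)
Step 6: cell (3,2)='.' (+1 fires, +3 burnt)
Step 7: cell (3,2)='.' (+0 fires, +1 burnt)
  fire out at step 7

1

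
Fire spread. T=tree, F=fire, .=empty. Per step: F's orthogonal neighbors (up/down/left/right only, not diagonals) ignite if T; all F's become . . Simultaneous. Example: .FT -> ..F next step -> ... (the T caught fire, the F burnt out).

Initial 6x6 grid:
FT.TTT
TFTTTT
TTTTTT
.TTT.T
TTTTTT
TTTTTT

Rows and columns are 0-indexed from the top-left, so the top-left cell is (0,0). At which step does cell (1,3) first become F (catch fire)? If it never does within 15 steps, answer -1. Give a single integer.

Step 1: cell (1,3)='T' (+4 fires, +2 burnt)
Step 2: cell (1,3)='F' (+4 fires, +4 burnt)
  -> target ignites at step 2
Step 3: cell (1,3)='.' (+5 fires, +4 burnt)
Step 4: cell (1,3)='.' (+7 fires, +5 burnt)
Step 5: cell (1,3)='.' (+5 fires, +7 burnt)
Step 6: cell (1,3)='.' (+3 fires, +5 burnt)
Step 7: cell (1,3)='.' (+2 fires, +3 burnt)
Step 8: cell (1,3)='.' (+1 fires, +2 burnt)
Step 9: cell (1,3)='.' (+0 fires, +1 burnt)
  fire out at step 9

2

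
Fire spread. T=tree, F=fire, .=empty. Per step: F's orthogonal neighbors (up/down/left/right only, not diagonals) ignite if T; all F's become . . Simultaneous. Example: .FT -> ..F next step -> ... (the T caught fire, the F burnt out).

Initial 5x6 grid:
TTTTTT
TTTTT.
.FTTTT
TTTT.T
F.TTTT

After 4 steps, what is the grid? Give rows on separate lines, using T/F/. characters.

Step 1: 4 trees catch fire, 2 burn out
  TTTTTT
  TFTTT.
  ..FTTT
  FFTT.T
  ..TTTT
Step 2: 5 trees catch fire, 4 burn out
  TFTTTT
  F.FTT.
  ...FTT
  ..FT.T
  ..TTTT
Step 3: 6 trees catch fire, 5 burn out
  F.FTTT
  ...FT.
  ....FT
  ...F.T
  ..FTTT
Step 4: 4 trees catch fire, 6 burn out
  ...FTT
  ....F.
  .....F
  .....T
  ...FTT

...FTT
....F.
.....F
.....T
...FTT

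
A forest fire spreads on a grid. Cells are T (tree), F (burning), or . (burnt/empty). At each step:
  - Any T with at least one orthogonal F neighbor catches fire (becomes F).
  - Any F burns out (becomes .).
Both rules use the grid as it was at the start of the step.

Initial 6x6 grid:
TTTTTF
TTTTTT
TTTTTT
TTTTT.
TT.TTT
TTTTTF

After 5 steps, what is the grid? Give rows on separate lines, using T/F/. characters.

Step 1: 4 trees catch fire, 2 burn out
  TTTTF.
  TTTTTF
  TTTTTT
  TTTTT.
  TT.TTF
  TTTTF.
Step 2: 5 trees catch fire, 4 burn out
  TTTF..
  TTTTF.
  TTTTTF
  TTTTT.
  TT.TF.
  TTTF..
Step 3: 6 trees catch fire, 5 burn out
  TTF...
  TTTF..
  TTTTF.
  TTTTF.
  TT.F..
  TTF...
Step 4: 5 trees catch fire, 6 burn out
  TF....
  TTF...
  TTTF..
  TTTF..
  TT....
  TF....
Step 5: 6 trees catch fire, 5 burn out
  F.....
  TF....
  TTF...
  TTF...
  TF....
  F.....

F.....
TF....
TTF...
TTF...
TF....
F.....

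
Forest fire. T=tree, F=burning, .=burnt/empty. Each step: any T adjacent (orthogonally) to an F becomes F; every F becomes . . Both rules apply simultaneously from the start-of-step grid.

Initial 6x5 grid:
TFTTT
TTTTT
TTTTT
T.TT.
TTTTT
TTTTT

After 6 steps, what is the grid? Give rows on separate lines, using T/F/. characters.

Step 1: 3 trees catch fire, 1 burn out
  F.FTT
  TFTTT
  TTTTT
  T.TT.
  TTTTT
  TTTTT
Step 2: 4 trees catch fire, 3 burn out
  ...FT
  F.FTT
  TFTTT
  T.TT.
  TTTTT
  TTTTT
Step 3: 4 trees catch fire, 4 burn out
  ....F
  ...FT
  F.FTT
  T.TT.
  TTTTT
  TTTTT
Step 4: 4 trees catch fire, 4 burn out
  .....
  ....F
  ...FT
  F.FT.
  TTTTT
  TTTTT
Step 5: 4 trees catch fire, 4 burn out
  .....
  .....
  ....F
  ...F.
  FTFTT
  TTTTT
Step 6: 4 trees catch fire, 4 burn out
  .....
  .....
  .....
  .....
  .F.FT
  FTFTT

.....
.....
.....
.....
.F.FT
FTFTT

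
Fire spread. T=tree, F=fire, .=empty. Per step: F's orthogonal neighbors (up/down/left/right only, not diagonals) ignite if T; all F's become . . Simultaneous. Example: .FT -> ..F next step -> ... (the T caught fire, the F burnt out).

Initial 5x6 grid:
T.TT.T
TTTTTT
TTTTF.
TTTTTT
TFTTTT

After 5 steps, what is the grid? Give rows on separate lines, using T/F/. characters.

Step 1: 6 trees catch fire, 2 burn out
  T.TT.T
  TTTTFT
  TTTF..
  TFTTFT
  F.FTTT
Step 2: 10 trees catch fire, 6 burn out
  T.TT.T
  TTTF.F
  TFF...
  F.FF.F
  ...FFT
Step 3: 6 trees catch fire, 10 burn out
  T.TF.F
  TFF...
  F.....
  ......
  .....F
Step 4: 2 trees catch fire, 6 burn out
  T.F...
  F.....
  ......
  ......
  ......
Step 5: 1 trees catch fire, 2 burn out
  F.....
  ......
  ......
  ......
  ......

F.....
......
......
......
......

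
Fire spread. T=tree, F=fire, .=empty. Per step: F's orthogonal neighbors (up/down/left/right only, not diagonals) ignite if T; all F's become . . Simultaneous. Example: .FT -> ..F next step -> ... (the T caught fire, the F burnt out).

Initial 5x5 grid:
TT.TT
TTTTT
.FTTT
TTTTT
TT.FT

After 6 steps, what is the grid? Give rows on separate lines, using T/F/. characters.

Step 1: 5 trees catch fire, 2 burn out
  TT.TT
  TFTTT
  ..FTT
  TFTFT
  TT..F
Step 2: 8 trees catch fire, 5 burn out
  TF.TT
  F.FTT
  ...FT
  F.F.F
  TF...
Step 3: 4 trees catch fire, 8 burn out
  F..TT
  ...FT
  ....F
  .....
  F....
Step 4: 2 trees catch fire, 4 burn out
  ...FT
  ....F
  .....
  .....
  .....
Step 5: 1 trees catch fire, 2 burn out
  ....F
  .....
  .....
  .....
  .....
Step 6: 0 trees catch fire, 1 burn out
  .....
  .....
  .....
  .....
  .....

.....
.....
.....
.....
.....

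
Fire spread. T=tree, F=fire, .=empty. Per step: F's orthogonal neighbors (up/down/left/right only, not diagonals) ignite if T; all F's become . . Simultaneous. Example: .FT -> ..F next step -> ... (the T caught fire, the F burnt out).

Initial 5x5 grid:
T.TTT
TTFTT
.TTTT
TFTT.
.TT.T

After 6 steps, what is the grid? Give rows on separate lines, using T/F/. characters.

Step 1: 8 trees catch fire, 2 burn out
  T.FTT
  TF.FT
  .FFTT
  F.FT.
  .FT.T
Step 2: 6 trees catch fire, 8 burn out
  T..FT
  F...F
  ...FT
  ...F.
  ..F.T
Step 3: 3 trees catch fire, 6 burn out
  F...F
  .....
  ....F
  .....
  ....T
Step 4: 0 trees catch fire, 3 burn out
  .....
  .....
  .....
  .....
  ....T
Step 5: 0 trees catch fire, 0 burn out
  .....
  .....
  .....
  .....
  ....T
Step 6: 0 trees catch fire, 0 burn out
  .....
  .....
  .....
  .....
  ....T

.....
.....
.....
.....
....T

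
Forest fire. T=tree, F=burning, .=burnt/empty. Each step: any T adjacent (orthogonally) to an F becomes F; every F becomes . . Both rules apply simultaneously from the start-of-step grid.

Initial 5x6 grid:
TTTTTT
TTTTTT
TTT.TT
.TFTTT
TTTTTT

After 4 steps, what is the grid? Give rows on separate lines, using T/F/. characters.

Step 1: 4 trees catch fire, 1 burn out
  TTTTTT
  TTTTTT
  TTF.TT
  .F.FTT
  TTFTTT
Step 2: 5 trees catch fire, 4 burn out
  TTTTTT
  TTFTTT
  TF..TT
  ....FT
  TF.FTT
Step 3: 8 trees catch fire, 5 burn out
  TTFTTT
  TF.FTT
  F...FT
  .....F
  F...FT
Step 4: 6 trees catch fire, 8 burn out
  TF.FTT
  F...FT
  .....F
  ......
  .....F

TF.FTT
F...FT
.....F
......
.....F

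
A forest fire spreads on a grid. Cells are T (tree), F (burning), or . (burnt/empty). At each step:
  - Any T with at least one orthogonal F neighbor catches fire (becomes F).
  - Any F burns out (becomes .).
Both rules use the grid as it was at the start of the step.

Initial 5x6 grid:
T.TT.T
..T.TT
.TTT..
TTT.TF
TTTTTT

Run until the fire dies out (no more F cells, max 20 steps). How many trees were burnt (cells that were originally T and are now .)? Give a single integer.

Answer: 16

Derivation:
Step 1: +2 fires, +1 burnt (F count now 2)
Step 2: +1 fires, +2 burnt (F count now 1)
Step 3: +1 fires, +1 burnt (F count now 1)
Step 4: +1 fires, +1 burnt (F count now 1)
Step 5: +2 fires, +1 burnt (F count now 2)
Step 6: +3 fires, +2 burnt (F count now 3)
Step 7: +4 fires, +3 burnt (F count now 4)
Step 8: +1 fires, +4 burnt (F count now 1)
Step 9: +1 fires, +1 burnt (F count now 1)
Step 10: +0 fires, +1 burnt (F count now 0)
Fire out after step 10
Initially T: 20, now '.': 26
Total burnt (originally-T cells now '.'): 16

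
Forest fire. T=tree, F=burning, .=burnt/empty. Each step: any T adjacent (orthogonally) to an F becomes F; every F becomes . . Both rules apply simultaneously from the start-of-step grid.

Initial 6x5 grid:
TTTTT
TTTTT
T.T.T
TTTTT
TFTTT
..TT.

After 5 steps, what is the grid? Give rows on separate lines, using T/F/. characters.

Step 1: 3 trees catch fire, 1 burn out
  TTTTT
  TTTTT
  T.T.T
  TFTTT
  F.FTT
  ..TT.
Step 2: 4 trees catch fire, 3 burn out
  TTTTT
  TTTTT
  T.T.T
  F.FTT
  ...FT
  ..FT.
Step 3: 5 trees catch fire, 4 burn out
  TTTTT
  TTTTT
  F.F.T
  ...FT
  ....F
  ...F.
Step 4: 3 trees catch fire, 5 burn out
  TTTTT
  FTFTT
  ....T
  ....F
  .....
  .....
Step 5: 5 trees catch fire, 3 burn out
  FTFTT
  .F.FT
  ....F
  .....
  .....
  .....

FTFTT
.F.FT
....F
.....
.....
.....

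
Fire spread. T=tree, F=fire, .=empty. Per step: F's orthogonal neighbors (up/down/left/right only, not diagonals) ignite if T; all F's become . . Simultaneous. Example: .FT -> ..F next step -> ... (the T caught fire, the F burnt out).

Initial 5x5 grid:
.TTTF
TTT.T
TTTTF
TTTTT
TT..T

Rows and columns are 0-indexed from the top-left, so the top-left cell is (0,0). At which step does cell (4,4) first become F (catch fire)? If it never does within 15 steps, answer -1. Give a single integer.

Step 1: cell (4,4)='T' (+4 fires, +2 burnt)
Step 2: cell (4,4)='F' (+4 fires, +4 burnt)
  -> target ignites at step 2
Step 3: cell (4,4)='.' (+4 fires, +4 burnt)
Step 4: cell (4,4)='.' (+3 fires, +4 burnt)
Step 5: cell (4,4)='.' (+3 fires, +3 burnt)
Step 6: cell (4,4)='.' (+1 fires, +3 burnt)
Step 7: cell (4,4)='.' (+0 fires, +1 burnt)
  fire out at step 7

2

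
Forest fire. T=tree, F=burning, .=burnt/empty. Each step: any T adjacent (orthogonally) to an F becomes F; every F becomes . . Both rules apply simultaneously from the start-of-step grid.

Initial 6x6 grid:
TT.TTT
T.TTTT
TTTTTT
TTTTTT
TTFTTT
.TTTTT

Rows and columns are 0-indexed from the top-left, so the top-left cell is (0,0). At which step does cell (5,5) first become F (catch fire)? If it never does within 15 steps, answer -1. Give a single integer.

Step 1: cell (5,5)='T' (+4 fires, +1 burnt)
Step 2: cell (5,5)='T' (+7 fires, +4 burnt)
Step 3: cell (5,5)='T' (+7 fires, +7 burnt)
Step 4: cell (5,5)='F' (+5 fires, +7 burnt)
  -> target ignites at step 4
Step 5: cell (5,5)='.' (+4 fires, +5 burnt)
Step 6: cell (5,5)='.' (+3 fires, +4 burnt)
Step 7: cell (5,5)='.' (+2 fires, +3 burnt)
Step 8: cell (5,5)='.' (+0 fires, +2 burnt)
  fire out at step 8

4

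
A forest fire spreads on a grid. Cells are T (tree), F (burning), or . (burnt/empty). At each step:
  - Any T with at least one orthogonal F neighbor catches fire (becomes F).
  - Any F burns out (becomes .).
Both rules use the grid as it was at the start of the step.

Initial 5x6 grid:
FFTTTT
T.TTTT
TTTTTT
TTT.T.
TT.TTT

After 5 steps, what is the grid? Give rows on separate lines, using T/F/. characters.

Step 1: 2 trees catch fire, 2 burn out
  ..FTTT
  F.TTTT
  TTTTTT
  TTT.T.
  TT.TTT
Step 2: 3 trees catch fire, 2 burn out
  ...FTT
  ..FTTT
  FTTTTT
  TTT.T.
  TT.TTT
Step 3: 5 trees catch fire, 3 burn out
  ....FT
  ...FTT
  .FFTTT
  FTT.T.
  TT.TTT
Step 4: 6 trees catch fire, 5 burn out
  .....F
  ....FT
  ...FTT
  .FF.T.
  FT.TTT
Step 5: 3 trees catch fire, 6 burn out
  ......
  .....F
  ....FT
  ....T.
  .F.TTT

......
.....F
....FT
....T.
.F.TTT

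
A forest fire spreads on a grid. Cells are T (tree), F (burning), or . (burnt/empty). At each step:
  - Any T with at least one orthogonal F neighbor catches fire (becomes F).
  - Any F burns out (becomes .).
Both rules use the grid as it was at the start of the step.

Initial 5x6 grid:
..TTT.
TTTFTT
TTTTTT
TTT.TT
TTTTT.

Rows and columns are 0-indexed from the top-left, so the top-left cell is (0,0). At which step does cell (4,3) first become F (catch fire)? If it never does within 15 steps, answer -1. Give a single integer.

Step 1: cell (4,3)='T' (+4 fires, +1 burnt)
Step 2: cell (4,3)='T' (+6 fires, +4 burnt)
Step 3: cell (4,3)='T' (+5 fires, +6 burnt)
Step 4: cell (4,3)='T' (+5 fires, +5 burnt)
Step 5: cell (4,3)='F' (+3 fires, +5 burnt)
  -> target ignites at step 5
Step 6: cell (4,3)='.' (+1 fires, +3 burnt)
Step 7: cell (4,3)='.' (+0 fires, +1 burnt)
  fire out at step 7

5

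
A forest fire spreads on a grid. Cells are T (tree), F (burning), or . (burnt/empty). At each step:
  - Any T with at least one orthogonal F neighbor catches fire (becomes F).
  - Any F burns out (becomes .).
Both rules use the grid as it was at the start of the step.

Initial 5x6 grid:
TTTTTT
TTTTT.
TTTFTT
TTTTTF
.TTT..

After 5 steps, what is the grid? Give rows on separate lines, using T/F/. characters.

Step 1: 6 trees catch fire, 2 burn out
  TTTTTT
  TTTFT.
  TTF.FF
  TTTFF.
  .TTT..
Step 2: 6 trees catch fire, 6 burn out
  TTTFTT
  TTF.F.
  TF....
  TTF...
  .TTF..
Step 3: 6 trees catch fire, 6 burn out
  TTF.FT
  TF....
  F.....
  TF....
  .TF...
Step 4: 5 trees catch fire, 6 burn out
  TF...F
  F.....
  ......
  F.....
  .F....
Step 5: 1 trees catch fire, 5 burn out
  F.....
  ......
  ......
  ......
  ......

F.....
......
......
......
......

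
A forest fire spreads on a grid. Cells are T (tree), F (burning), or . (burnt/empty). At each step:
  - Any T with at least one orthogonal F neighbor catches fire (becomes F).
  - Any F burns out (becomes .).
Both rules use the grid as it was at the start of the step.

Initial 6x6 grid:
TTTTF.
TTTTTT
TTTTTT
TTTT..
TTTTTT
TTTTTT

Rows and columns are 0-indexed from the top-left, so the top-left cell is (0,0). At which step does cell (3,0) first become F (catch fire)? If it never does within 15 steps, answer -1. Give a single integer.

Step 1: cell (3,0)='T' (+2 fires, +1 burnt)
Step 2: cell (3,0)='T' (+4 fires, +2 burnt)
Step 3: cell (3,0)='T' (+4 fires, +4 burnt)
Step 4: cell (3,0)='T' (+4 fires, +4 burnt)
Step 5: cell (3,0)='T' (+4 fires, +4 burnt)
Step 6: cell (3,0)='T' (+5 fires, +4 burnt)
Step 7: cell (3,0)='F' (+5 fires, +5 burnt)
  -> target ignites at step 7
Step 8: cell (3,0)='.' (+3 fires, +5 burnt)
Step 9: cell (3,0)='.' (+1 fires, +3 burnt)
Step 10: cell (3,0)='.' (+0 fires, +1 burnt)
  fire out at step 10

7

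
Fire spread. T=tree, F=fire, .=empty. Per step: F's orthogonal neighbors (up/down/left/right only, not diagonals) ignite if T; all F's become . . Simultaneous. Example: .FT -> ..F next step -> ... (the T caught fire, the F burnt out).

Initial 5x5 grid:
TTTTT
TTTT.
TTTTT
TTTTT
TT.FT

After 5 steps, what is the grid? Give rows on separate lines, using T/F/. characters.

Step 1: 2 trees catch fire, 1 burn out
  TTTTT
  TTTT.
  TTTTT
  TTTFT
  TT..F
Step 2: 3 trees catch fire, 2 burn out
  TTTTT
  TTTT.
  TTTFT
  TTF.F
  TT...
Step 3: 4 trees catch fire, 3 burn out
  TTTTT
  TTTF.
  TTF.F
  TF...
  TT...
Step 4: 5 trees catch fire, 4 burn out
  TTTFT
  TTF..
  TF...
  F....
  TF...
Step 5: 5 trees catch fire, 5 burn out
  TTF.F
  TF...
  F....
  .....
  F....

TTF.F
TF...
F....
.....
F....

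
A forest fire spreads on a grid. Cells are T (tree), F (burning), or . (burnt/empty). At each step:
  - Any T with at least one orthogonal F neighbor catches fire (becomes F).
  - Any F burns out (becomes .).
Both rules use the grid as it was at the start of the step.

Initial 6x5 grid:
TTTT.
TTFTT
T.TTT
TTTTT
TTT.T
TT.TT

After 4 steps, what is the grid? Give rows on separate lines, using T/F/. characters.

Step 1: 4 trees catch fire, 1 burn out
  TTFT.
  TF.FT
  T.FTT
  TTTTT
  TTT.T
  TT.TT
Step 2: 6 trees catch fire, 4 burn out
  TF.F.
  F...F
  T..FT
  TTFTT
  TTT.T
  TT.TT
Step 3: 6 trees catch fire, 6 burn out
  F....
  .....
  F...F
  TF.FT
  TTF.T
  TT.TT
Step 4: 3 trees catch fire, 6 burn out
  .....
  .....
  .....
  F...F
  TF..T
  TT.TT

.....
.....
.....
F...F
TF..T
TT.TT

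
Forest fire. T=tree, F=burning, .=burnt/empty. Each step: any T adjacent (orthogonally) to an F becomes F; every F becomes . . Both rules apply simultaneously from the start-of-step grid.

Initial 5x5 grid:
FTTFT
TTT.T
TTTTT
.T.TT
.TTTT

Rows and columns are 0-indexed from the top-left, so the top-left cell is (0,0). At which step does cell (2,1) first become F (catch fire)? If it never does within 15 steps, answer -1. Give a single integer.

Step 1: cell (2,1)='T' (+4 fires, +2 burnt)
Step 2: cell (2,1)='T' (+4 fires, +4 burnt)
Step 3: cell (2,1)='F' (+3 fires, +4 burnt)
  -> target ignites at step 3
Step 4: cell (2,1)='.' (+3 fires, +3 burnt)
Step 5: cell (2,1)='.' (+3 fires, +3 burnt)
Step 6: cell (2,1)='.' (+2 fires, +3 burnt)
Step 7: cell (2,1)='.' (+0 fires, +2 burnt)
  fire out at step 7

3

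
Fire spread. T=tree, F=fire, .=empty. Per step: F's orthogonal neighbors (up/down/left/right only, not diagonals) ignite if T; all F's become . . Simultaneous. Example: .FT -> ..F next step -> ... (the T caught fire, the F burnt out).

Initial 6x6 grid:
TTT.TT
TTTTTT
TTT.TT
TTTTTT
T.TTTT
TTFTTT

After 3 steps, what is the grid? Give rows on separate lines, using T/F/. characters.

Step 1: 3 trees catch fire, 1 burn out
  TTT.TT
  TTTTTT
  TTT.TT
  TTTTTT
  T.FTTT
  TF.FTT
Step 2: 4 trees catch fire, 3 burn out
  TTT.TT
  TTTTTT
  TTT.TT
  TTFTTT
  T..FTT
  F...FT
Step 3: 6 trees catch fire, 4 burn out
  TTT.TT
  TTTTTT
  TTF.TT
  TF.FTT
  F...FT
  .....F

TTT.TT
TTTTTT
TTF.TT
TF.FTT
F...FT
.....F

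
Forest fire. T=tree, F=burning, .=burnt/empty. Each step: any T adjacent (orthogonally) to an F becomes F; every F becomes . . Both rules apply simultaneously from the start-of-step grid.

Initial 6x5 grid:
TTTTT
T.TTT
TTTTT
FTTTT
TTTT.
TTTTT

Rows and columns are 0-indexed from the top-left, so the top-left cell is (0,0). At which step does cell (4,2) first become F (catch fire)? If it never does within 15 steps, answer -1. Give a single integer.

Step 1: cell (4,2)='T' (+3 fires, +1 burnt)
Step 2: cell (4,2)='T' (+5 fires, +3 burnt)
Step 3: cell (4,2)='F' (+5 fires, +5 burnt)
  -> target ignites at step 3
Step 4: cell (4,2)='.' (+6 fires, +5 burnt)
Step 5: cell (4,2)='.' (+4 fires, +6 burnt)
Step 6: cell (4,2)='.' (+3 fires, +4 burnt)
Step 7: cell (4,2)='.' (+1 fires, +3 burnt)
Step 8: cell (4,2)='.' (+0 fires, +1 burnt)
  fire out at step 8

3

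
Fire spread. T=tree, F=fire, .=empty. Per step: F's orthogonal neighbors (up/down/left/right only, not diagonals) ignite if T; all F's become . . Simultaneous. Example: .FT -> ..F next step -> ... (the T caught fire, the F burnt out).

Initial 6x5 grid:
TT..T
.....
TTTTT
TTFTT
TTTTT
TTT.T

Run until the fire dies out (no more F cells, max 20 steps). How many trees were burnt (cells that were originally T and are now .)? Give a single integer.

Answer: 18

Derivation:
Step 1: +4 fires, +1 burnt (F count now 4)
Step 2: +7 fires, +4 burnt (F count now 7)
Step 3: +5 fires, +7 burnt (F count now 5)
Step 4: +2 fires, +5 burnt (F count now 2)
Step 5: +0 fires, +2 burnt (F count now 0)
Fire out after step 5
Initially T: 21, now '.': 27
Total burnt (originally-T cells now '.'): 18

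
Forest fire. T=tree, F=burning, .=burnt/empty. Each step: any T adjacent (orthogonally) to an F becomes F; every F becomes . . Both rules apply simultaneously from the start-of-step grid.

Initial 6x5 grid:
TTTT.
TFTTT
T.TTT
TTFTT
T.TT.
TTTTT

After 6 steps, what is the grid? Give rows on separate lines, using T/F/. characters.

Step 1: 7 trees catch fire, 2 burn out
  TFTT.
  F.FTT
  T.FTT
  TF.FT
  T.FT.
  TTTTT
Step 2: 9 trees catch fire, 7 burn out
  F.FT.
  ...FT
  F..FT
  F...F
  T..F.
  TTFTT
Step 3: 6 trees catch fire, 9 burn out
  ...F.
  ....F
  ....F
  .....
  F....
  TF.FT
Step 4: 2 trees catch fire, 6 burn out
  .....
  .....
  .....
  .....
  .....
  F...F
Step 5: 0 trees catch fire, 2 burn out
  .....
  .....
  .....
  .....
  .....
  .....
Step 6: 0 trees catch fire, 0 burn out
  .....
  .....
  .....
  .....
  .....
  .....

.....
.....
.....
.....
.....
.....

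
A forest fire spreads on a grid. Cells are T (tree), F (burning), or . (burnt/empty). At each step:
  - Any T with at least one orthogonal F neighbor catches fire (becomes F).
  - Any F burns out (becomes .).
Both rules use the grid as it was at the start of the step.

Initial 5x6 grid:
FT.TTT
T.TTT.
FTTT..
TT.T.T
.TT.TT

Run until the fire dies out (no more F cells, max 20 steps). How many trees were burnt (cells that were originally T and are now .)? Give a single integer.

Answer: 16

Derivation:
Step 1: +4 fires, +2 burnt (F count now 4)
Step 2: +2 fires, +4 burnt (F count now 2)
Step 3: +3 fires, +2 burnt (F count now 3)
Step 4: +3 fires, +3 burnt (F count now 3)
Step 5: +2 fires, +3 burnt (F count now 2)
Step 6: +1 fires, +2 burnt (F count now 1)
Step 7: +1 fires, +1 burnt (F count now 1)
Step 8: +0 fires, +1 burnt (F count now 0)
Fire out after step 8
Initially T: 19, now '.': 27
Total burnt (originally-T cells now '.'): 16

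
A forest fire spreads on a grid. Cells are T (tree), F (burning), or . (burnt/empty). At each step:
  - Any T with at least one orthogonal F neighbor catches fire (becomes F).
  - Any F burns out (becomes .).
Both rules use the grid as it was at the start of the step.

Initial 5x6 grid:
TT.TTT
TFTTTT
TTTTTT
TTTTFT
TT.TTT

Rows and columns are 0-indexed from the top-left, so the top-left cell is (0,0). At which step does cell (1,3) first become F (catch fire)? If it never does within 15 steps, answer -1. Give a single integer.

Step 1: cell (1,3)='T' (+8 fires, +2 burnt)
Step 2: cell (1,3)='F' (+11 fires, +8 burnt)
  -> target ignites at step 2
Step 3: cell (1,3)='.' (+5 fires, +11 burnt)
Step 4: cell (1,3)='.' (+2 fires, +5 burnt)
Step 5: cell (1,3)='.' (+0 fires, +2 burnt)
  fire out at step 5

2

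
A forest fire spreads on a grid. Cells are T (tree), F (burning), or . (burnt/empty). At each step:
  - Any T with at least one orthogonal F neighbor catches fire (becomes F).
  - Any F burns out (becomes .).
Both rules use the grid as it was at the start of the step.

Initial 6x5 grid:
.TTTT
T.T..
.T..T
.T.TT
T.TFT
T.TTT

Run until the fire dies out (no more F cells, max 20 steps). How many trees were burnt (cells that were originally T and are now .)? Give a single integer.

Step 1: +4 fires, +1 burnt (F count now 4)
Step 2: +3 fires, +4 burnt (F count now 3)
Step 3: +1 fires, +3 burnt (F count now 1)
Step 4: +0 fires, +1 burnt (F count now 0)
Fire out after step 4
Initially T: 18, now '.': 20
Total burnt (originally-T cells now '.'): 8

Answer: 8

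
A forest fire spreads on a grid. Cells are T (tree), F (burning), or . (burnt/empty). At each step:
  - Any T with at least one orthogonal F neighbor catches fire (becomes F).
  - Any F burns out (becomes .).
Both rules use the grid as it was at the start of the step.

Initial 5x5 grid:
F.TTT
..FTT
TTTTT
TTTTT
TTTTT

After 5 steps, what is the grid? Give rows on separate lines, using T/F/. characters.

Step 1: 3 trees catch fire, 2 burn out
  ..FTT
  ...FT
  TTFTT
  TTTTT
  TTTTT
Step 2: 5 trees catch fire, 3 burn out
  ...FT
  ....F
  TF.FT
  TTFTT
  TTTTT
Step 3: 6 trees catch fire, 5 burn out
  ....F
  .....
  F...F
  TF.FT
  TTFTT
Step 4: 4 trees catch fire, 6 burn out
  .....
  .....
  .....
  F...F
  TF.FT
Step 5: 2 trees catch fire, 4 burn out
  .....
  .....
  .....
  .....
  F...F

.....
.....
.....
.....
F...F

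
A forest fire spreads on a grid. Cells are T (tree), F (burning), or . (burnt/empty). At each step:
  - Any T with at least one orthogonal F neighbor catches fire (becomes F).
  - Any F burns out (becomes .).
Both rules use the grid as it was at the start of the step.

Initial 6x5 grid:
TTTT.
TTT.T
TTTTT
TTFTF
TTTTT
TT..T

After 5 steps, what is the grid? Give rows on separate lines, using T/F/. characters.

Step 1: 6 trees catch fire, 2 burn out
  TTTT.
  TTT.T
  TTFTF
  TF.F.
  TTFTF
  TT..T
Step 2: 8 trees catch fire, 6 burn out
  TTTT.
  TTF.F
  TF.F.
  F....
  TF.F.
  TT..F
Step 3: 5 trees catch fire, 8 burn out
  TTFT.
  TF...
  F....
  .....
  F....
  TF...
Step 4: 4 trees catch fire, 5 burn out
  TF.F.
  F....
  .....
  .....
  .....
  F....
Step 5: 1 trees catch fire, 4 burn out
  F....
  .....
  .....
  .....
  .....
  .....

F....
.....
.....
.....
.....
.....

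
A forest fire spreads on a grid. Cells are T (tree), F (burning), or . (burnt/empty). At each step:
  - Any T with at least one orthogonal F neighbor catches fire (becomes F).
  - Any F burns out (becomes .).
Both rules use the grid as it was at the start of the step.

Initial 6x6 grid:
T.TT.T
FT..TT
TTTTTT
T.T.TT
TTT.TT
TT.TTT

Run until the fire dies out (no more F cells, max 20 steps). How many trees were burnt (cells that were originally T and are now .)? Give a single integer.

Step 1: +3 fires, +1 burnt (F count now 3)
Step 2: +2 fires, +3 burnt (F count now 2)
Step 3: +2 fires, +2 burnt (F count now 2)
Step 4: +4 fires, +2 burnt (F count now 4)
Step 5: +3 fires, +4 burnt (F count now 3)
Step 6: +3 fires, +3 burnt (F count now 3)
Step 7: +3 fires, +3 burnt (F count now 3)
Step 8: +3 fires, +3 burnt (F count now 3)
Step 9: +2 fires, +3 burnt (F count now 2)
Step 10: +0 fires, +2 burnt (F count now 0)
Fire out after step 10
Initially T: 27, now '.': 34
Total burnt (originally-T cells now '.'): 25

Answer: 25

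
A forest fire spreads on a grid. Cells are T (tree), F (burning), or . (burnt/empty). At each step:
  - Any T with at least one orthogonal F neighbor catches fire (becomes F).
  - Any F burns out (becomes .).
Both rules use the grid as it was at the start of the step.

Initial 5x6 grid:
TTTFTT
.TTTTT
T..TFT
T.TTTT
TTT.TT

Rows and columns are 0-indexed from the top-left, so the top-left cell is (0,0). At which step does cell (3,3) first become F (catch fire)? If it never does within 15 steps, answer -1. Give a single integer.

Step 1: cell (3,3)='T' (+7 fires, +2 burnt)
Step 2: cell (3,3)='F' (+7 fires, +7 burnt)
  -> target ignites at step 2
Step 3: cell (3,3)='.' (+4 fires, +7 burnt)
Step 4: cell (3,3)='.' (+1 fires, +4 burnt)
Step 5: cell (3,3)='.' (+1 fires, +1 burnt)
Step 6: cell (3,3)='.' (+1 fires, +1 burnt)
Step 7: cell (3,3)='.' (+1 fires, +1 burnt)
Step 8: cell (3,3)='.' (+1 fires, +1 burnt)
Step 9: cell (3,3)='.' (+0 fires, +1 burnt)
  fire out at step 9

2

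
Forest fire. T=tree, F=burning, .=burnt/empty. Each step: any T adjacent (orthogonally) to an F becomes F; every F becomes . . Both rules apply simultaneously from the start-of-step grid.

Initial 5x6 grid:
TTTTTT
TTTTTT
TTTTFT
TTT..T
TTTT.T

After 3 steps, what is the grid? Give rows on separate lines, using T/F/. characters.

Step 1: 3 trees catch fire, 1 burn out
  TTTTTT
  TTTTFT
  TTTF.F
  TTT..T
  TTTT.T
Step 2: 5 trees catch fire, 3 burn out
  TTTTFT
  TTTF.F
  TTF...
  TTT..F
  TTTT.T
Step 3: 6 trees catch fire, 5 burn out
  TTTF.F
  TTF...
  TF....
  TTF...
  TTTT.F

TTTF.F
TTF...
TF....
TTF...
TTTT.F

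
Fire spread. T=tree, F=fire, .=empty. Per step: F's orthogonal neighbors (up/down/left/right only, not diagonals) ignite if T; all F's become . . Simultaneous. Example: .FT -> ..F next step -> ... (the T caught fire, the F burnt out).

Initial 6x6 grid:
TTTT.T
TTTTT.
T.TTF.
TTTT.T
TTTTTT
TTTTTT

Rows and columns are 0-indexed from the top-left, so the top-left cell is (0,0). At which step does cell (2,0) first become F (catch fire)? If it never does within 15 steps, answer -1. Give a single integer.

Step 1: cell (2,0)='T' (+2 fires, +1 burnt)
Step 2: cell (2,0)='T' (+3 fires, +2 burnt)
Step 3: cell (2,0)='T' (+4 fires, +3 burnt)
Step 4: cell (2,0)='T' (+6 fires, +4 burnt)
Step 5: cell (2,0)='T' (+7 fires, +6 burnt)
Step 6: cell (2,0)='F' (+6 fires, +7 burnt)
  -> target ignites at step 6
Step 7: cell (2,0)='.' (+1 fires, +6 burnt)
Step 8: cell (2,0)='.' (+0 fires, +1 burnt)
  fire out at step 8

6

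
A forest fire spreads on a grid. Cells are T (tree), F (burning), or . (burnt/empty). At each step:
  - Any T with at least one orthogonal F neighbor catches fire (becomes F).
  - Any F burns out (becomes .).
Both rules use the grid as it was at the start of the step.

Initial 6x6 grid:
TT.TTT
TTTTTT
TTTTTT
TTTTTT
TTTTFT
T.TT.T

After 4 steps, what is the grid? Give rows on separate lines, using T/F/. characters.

Step 1: 3 trees catch fire, 1 burn out
  TT.TTT
  TTTTTT
  TTTTTT
  TTTTFT
  TTTF.F
  T.TT.T
Step 2: 6 trees catch fire, 3 burn out
  TT.TTT
  TTTTTT
  TTTTFT
  TTTF.F
  TTF...
  T.TF.F
Step 3: 6 trees catch fire, 6 burn out
  TT.TTT
  TTTTFT
  TTTF.F
  TTF...
  TF....
  T.F...
Step 4: 6 trees catch fire, 6 burn out
  TT.TFT
  TTTF.F
  TTF...
  TF....
  F.....
  T.....

TT.TFT
TTTF.F
TTF...
TF....
F.....
T.....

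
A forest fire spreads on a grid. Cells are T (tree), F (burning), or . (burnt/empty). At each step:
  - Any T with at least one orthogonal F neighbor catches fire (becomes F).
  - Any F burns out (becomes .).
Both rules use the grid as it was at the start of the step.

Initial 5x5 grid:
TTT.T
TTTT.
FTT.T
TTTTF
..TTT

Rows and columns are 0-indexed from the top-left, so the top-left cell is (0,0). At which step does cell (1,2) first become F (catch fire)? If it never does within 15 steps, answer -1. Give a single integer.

Step 1: cell (1,2)='T' (+6 fires, +2 burnt)
Step 2: cell (1,2)='T' (+6 fires, +6 burnt)
Step 3: cell (1,2)='F' (+3 fires, +6 burnt)
  -> target ignites at step 3
Step 4: cell (1,2)='.' (+2 fires, +3 burnt)
Step 5: cell (1,2)='.' (+0 fires, +2 burnt)
  fire out at step 5

3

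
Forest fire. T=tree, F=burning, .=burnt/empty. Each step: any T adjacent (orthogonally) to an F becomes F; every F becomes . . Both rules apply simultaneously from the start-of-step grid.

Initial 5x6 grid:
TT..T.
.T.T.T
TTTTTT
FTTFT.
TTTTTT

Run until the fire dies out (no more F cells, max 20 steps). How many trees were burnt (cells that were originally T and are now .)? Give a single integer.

Answer: 20

Derivation:
Step 1: +7 fires, +2 burnt (F count now 7)
Step 2: +7 fires, +7 burnt (F count now 7)
Step 3: +3 fires, +7 burnt (F count now 3)
Step 4: +2 fires, +3 burnt (F count now 2)
Step 5: +1 fires, +2 burnt (F count now 1)
Step 6: +0 fires, +1 burnt (F count now 0)
Fire out after step 6
Initially T: 21, now '.': 29
Total burnt (originally-T cells now '.'): 20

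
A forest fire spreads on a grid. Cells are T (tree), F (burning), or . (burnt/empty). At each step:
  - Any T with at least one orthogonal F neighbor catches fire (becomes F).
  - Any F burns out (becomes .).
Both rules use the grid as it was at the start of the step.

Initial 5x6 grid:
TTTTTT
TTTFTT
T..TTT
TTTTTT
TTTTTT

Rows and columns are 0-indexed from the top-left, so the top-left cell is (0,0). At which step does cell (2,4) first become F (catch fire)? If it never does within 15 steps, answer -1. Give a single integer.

Step 1: cell (2,4)='T' (+4 fires, +1 burnt)
Step 2: cell (2,4)='F' (+6 fires, +4 burnt)
  -> target ignites at step 2
Step 3: cell (2,4)='.' (+7 fires, +6 burnt)
Step 4: cell (2,4)='.' (+6 fires, +7 burnt)
Step 5: cell (2,4)='.' (+3 fires, +6 burnt)
Step 6: cell (2,4)='.' (+1 fires, +3 burnt)
Step 7: cell (2,4)='.' (+0 fires, +1 burnt)
  fire out at step 7

2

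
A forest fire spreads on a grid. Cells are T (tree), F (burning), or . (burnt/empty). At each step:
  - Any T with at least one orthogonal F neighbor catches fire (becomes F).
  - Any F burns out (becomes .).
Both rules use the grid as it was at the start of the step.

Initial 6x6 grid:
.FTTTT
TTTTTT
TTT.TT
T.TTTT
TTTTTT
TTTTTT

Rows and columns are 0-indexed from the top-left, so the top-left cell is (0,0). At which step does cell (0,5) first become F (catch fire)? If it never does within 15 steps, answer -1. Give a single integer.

Step 1: cell (0,5)='T' (+2 fires, +1 burnt)
Step 2: cell (0,5)='T' (+4 fires, +2 burnt)
Step 3: cell (0,5)='T' (+4 fires, +4 burnt)
Step 4: cell (0,5)='F' (+4 fires, +4 burnt)
  -> target ignites at step 4
Step 5: cell (0,5)='.' (+5 fires, +4 burnt)
Step 6: cell (0,5)='.' (+6 fires, +5 burnt)
Step 7: cell (0,5)='.' (+4 fires, +6 burnt)
Step 8: cell (0,5)='.' (+2 fires, +4 burnt)
Step 9: cell (0,5)='.' (+1 fires, +2 burnt)
Step 10: cell (0,5)='.' (+0 fires, +1 burnt)
  fire out at step 10

4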